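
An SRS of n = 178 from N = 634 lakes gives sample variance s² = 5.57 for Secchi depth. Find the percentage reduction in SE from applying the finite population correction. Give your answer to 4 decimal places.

f = n/N = 178/634 = 0.28075710.
SE_no-fpc = √(s²/n) = 0.17689583; SE_fpc = √((1−f)s²/n) = 0.15002215.
Ratio = √(1−f) = 0.84808190. Reduction = 100·(1 − 0.84808190) = 15.1918%.

15.1918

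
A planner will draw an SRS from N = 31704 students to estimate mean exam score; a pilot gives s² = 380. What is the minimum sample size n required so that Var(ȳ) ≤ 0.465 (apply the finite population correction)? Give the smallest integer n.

Without fpc, n₀ = s²/D = 380/0.465 = 817.2043.
With fpc, (1 − n/N)·s²/n ≤ D requires n ≥ n₀/(1 + n₀/N) = 817.2043/(1 + 817.2043/31704) = 796.6693.
Rounding up, n = 797.

797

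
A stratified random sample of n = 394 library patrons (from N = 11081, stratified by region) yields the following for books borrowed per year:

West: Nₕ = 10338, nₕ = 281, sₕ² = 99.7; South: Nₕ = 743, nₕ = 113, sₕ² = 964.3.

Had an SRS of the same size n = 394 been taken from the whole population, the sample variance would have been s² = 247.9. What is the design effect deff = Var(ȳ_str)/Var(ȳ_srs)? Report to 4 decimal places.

Var(ȳ_str) = Σ Wₕ²(1−fₕ)sₕ²/nₕ with Wₕ = Nₕ/11081:
  West: (10338/11081)²·(1−281/10338)·99.7/281 = 0.30042489
  South: (743/11081)²·(1−113/743)·964.3/113 = 0.032531582
  → Var(ȳ_str) = 0.33295647.
Var(ȳ_srs) = (1 − 394/11081)·247.9/394 = 0.60681619.
deff = 0.33295647 / 0.60681619 = 0.5487.

0.5487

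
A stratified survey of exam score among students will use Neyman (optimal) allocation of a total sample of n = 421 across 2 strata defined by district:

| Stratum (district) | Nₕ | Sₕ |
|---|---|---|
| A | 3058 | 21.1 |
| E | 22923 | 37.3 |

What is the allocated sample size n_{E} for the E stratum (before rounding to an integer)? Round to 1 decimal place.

391.5

Neyman allocation: nₕ = n·NₕSₕ / Σⱼ NⱼSⱼ.
Σ NⱼSⱼ = 3058·21.1 + 22923·37.3 = 919551.7.
n_{E} = 421·22923·37.3 / 919551.7 = 391.5.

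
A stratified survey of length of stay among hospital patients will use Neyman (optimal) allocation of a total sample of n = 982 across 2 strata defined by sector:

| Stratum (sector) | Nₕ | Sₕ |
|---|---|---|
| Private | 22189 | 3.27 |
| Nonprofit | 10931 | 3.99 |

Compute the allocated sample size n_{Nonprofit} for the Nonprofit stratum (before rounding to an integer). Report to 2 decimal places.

368.67

Neyman allocation: nₕ = n·NₕSₕ / Σⱼ NⱼSⱼ.
Σ NⱼSⱼ = 22189·3.27 + 10931·3.99 = 116172.72.
n_{Nonprofit} = 982·10931·3.99 / 116172.72 = 368.67.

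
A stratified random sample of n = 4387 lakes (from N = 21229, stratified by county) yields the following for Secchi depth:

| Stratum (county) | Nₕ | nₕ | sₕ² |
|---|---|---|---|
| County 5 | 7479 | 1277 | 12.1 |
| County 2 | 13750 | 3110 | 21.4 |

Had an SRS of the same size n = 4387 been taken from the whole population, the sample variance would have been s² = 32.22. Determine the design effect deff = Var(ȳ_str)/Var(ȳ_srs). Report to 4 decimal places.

0.5507

Var(ȳ_str) = Σ Wₕ²(1−fₕ)sₕ²/nₕ with Wₕ = Nₕ/21229:
  County 5: (7479/21229)²·(1−1277/7479)·12.1/1277 = 9.7523818 × 10^-4
  County 2: (13750/21229)²·(1−3110/13750)·21.4/3110 = 0.0022337709
  → Var(ȳ_str) = 0.0032090091.
Var(ȳ_srs) = (1 − 4387/21229)·32.22/4387 = 0.0058266915.
deff = 0.0032090091 / 0.0058266915 = 0.5507.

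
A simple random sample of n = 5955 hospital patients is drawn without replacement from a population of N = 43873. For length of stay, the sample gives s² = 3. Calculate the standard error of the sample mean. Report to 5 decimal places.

0.02087

Under SRS without replacement, Var(ȳ) = (1 − f)·s²/n with f = n/N = 5955/43873 = 0.13573268.
Var(ȳ) = (1 − 0.13573268)·3/5955 = 0.86426732·5.0377834 × 10^-4 = 4.3539915 × 10^-4.
SE(ȳ) = √(4.3539915 × 10^-4) = 0.02087.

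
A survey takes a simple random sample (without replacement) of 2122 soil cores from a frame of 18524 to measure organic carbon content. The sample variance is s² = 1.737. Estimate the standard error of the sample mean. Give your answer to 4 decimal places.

0.0269

Under SRS without replacement, Var(ȳ) = (1 − f)·s²/n with f = n/N = 2122/18524 = 0.11455409.
Var(ȳ) = (1 − 0.11455409)·1.737/2122 = 0.88544591·8.1856739 × 10^-4 = 7.2479715 × 10^-4.
SE(ȳ) = √(7.2479715 × 10^-4) = 0.0269.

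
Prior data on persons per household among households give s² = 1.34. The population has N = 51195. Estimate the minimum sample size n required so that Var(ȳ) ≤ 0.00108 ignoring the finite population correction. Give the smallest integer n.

Without fpc, n₀ = s²/D = 1.34/0.00108 = 1240.7407.
Rounding up, n = 1241.

1241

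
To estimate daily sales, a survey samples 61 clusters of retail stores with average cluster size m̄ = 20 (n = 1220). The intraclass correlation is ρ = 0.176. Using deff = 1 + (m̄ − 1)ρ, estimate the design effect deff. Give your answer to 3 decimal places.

4.344

deff = 1 + (20 − 1)·0.176 = 1 + 3.344 = 4.344.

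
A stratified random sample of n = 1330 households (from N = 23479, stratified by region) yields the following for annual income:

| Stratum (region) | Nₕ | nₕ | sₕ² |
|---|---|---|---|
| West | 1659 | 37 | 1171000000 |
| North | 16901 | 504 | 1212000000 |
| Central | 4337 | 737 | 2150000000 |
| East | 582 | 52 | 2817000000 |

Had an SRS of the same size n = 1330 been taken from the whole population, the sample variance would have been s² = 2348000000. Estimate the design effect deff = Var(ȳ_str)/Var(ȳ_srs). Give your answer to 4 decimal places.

Var(ȳ_str) = Σ Wₕ²(1−fₕ)sₕ²/nₕ with Wₕ = Nₕ/23479:
  West: (1659/23479)²·(1−37/1659)·1171000000/37 = 154487.45
  North: (16901/23479)²·(1−504/16901)·1212000000/504 = 1.2088981 × 10^6
  Central: (4337/23479)²·(1−737/4337)·2150000000/737 = 82623.522
  East: (582/23479)²·(1−52/582)·2817000000/52 = 30312.598
  → Var(ȳ_str) = 1.4763217 × 10^6.
Var(ȳ_srs) = (1 − 1330/23479)·2348000000/1330 = 1.6654093 × 10^6.
deff = (1.4763217 × 10^6) / (1.6654093 × 10^6) = 0.8865.

0.8865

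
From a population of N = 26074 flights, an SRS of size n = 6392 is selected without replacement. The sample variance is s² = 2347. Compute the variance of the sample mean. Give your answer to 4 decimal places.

0.2772

Under SRS without replacement, Var(ȳ) = (1 − f)·s²/n with f = n/N = 6392/26074 = 0.24514842.
Var(ȳ) = (1 − 0.24514842)·2347/6392 = 0.75485158·0.36717772 = 0.27716468.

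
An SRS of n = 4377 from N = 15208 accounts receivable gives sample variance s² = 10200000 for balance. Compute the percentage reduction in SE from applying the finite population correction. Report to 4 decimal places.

f = n/N = 4377/15208 = 0.28780905.
SE_no-fpc = √(s²/n) = 48.273836; SE_fpc = √((1−f)s²/n) = 40.738969.
Ratio = √(1−f) = 0.84391407. Reduction = 100·(1 − 0.84391407) = 15.6086%.

15.6086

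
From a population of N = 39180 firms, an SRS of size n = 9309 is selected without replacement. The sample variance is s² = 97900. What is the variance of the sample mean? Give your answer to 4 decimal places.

8.0180

Under SRS without replacement, Var(ȳ) = (1 − f)·s²/n with f = n/N = 9309/39180 = 0.23759571.
Var(ȳ) = (1 − 0.23759571)·97900/9309 = 0.76240429·10.516704 = 8.0179804.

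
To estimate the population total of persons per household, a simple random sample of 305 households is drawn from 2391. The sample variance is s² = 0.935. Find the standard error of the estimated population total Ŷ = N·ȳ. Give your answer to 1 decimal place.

Var(Ŷ) = N²·Var(ȳ) = N²·(1 − n/N)·s²/n.
f = 305/2391 = 0.12756169; Var(ȳ) = 0.87243831·0.935/305 = 0.002674524.
Var(Ŷ) = 2391² · 0.002674524 = 15289.935.
SE(Ŷ) = √(15289.935) = 123.7.

123.7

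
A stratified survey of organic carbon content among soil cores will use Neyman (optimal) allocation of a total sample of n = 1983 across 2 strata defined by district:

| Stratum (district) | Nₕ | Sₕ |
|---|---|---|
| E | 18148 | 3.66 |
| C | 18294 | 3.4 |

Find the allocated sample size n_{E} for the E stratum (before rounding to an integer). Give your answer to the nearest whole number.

Neyman allocation: nₕ = n·NₕSₕ / Σⱼ NⱼSⱼ.
Σ NⱼSⱼ = 18148·3.66 + 18294·3.4 = 128621.28.
n_{E} = 1983·18148·3.66 / 128621.28 = 1024.

1024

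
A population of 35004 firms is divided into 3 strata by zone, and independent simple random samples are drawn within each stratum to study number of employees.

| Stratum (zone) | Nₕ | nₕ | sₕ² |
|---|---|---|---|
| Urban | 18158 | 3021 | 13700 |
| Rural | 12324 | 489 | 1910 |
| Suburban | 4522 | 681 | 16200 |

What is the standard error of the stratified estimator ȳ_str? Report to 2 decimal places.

Var(ȳ_str) = Σₕ Wₕ²(1 − fₕ)sₕ²/nₕ with Wₕ = Nₕ/N, N = 35004.
Urban: Wₕ = 0.51874072; term = 0.51874072²·(1 − 0.16637295)·13700/3021 = 1.0172842.
Rural: Wₕ = 0.35207405; term = 0.35207405²·(1 − 0.03967868)·1910/489 = 0.46495306.
Suburban: Wₕ = 0.12918524; term = 0.12918524²·(1 − 0.15059708)·16200/681 = 0.33721541.
Sum = 1.8194527.
SE = √(1.8194527) = 1.35.

1.35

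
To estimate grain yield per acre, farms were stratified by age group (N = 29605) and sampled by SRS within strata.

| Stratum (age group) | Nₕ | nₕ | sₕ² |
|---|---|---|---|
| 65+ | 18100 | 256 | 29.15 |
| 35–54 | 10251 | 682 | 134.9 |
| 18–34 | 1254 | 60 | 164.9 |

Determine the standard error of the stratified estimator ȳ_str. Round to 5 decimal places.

0.26228

Var(ȳ_str) = Σₕ Wₕ²(1 − fₕ)sₕ²/nₕ with Wₕ = Nₕ/N, N = 29605.
65+: Wₕ = 0.61138321; term = 0.61138321²·(1 − 0.01414365)·29.15/256 = 0.041960365.
35–54: Wₕ = 0.34625908; term = 0.34625908²·(1 − 0.06653009)·134.9/682 = 0.022137585.
18–34: Wₕ = 0.04235771; term = 0.04235771²·(1 − 0.04784689)·164.9/60 = 0.0046950599.
Sum = 0.06879301.
SE = √(0.06879301) = 0.26228.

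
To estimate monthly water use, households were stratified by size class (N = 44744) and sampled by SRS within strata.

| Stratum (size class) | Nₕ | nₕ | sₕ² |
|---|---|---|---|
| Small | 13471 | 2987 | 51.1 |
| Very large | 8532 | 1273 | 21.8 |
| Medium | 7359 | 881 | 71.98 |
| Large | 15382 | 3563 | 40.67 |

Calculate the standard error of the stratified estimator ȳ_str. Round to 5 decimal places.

0.06869

Var(ȳ_str) = Σₕ Wₕ²(1 − fₕ)sₕ²/nₕ with Wₕ = Nₕ/N, N = 44744.
Small: Wₕ = 0.30106830; term = 0.30106830²·(1 − 0.22173558)·51.1/2987 = 0.0012068212.
Very large: Wₕ = 0.19068478; term = 0.19068478²·(1 − 0.14920300)·21.8/1273 = 5.2976849 × 10^-4.
Medium: Wₕ = 0.16446898; term = 0.16446898²·(1 − 0.11971735)·71.98/881 = 0.0019454769.
Large: Wₕ = 0.34377794; term = 0.34377794²·(1 − 0.23163438)·40.67/3563 = 0.001036531.
Sum = 0.0047185976.
SE = √(0.0047185976) = 0.06869.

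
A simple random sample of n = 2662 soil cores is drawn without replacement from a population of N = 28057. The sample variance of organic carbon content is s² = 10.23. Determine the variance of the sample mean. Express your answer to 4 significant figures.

Under SRS without replacement, Var(ȳ) = (1 − f)·s²/n with f = n/N = 2662/28057 = 0.09487828.
Var(ȳ) = (1 − 0.09487828)·10.23/2662 = 0.90512172·0.0038429752 = 0.0034783603.

0.003478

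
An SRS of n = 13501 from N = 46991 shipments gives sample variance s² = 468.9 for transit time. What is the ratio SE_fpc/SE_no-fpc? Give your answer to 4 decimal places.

f = n/N = 13501/46991 = 0.28731034.
SE_no-fpc = √(s²/n) = 0.18636191; SE_fpc = √((1−f)s²/n) = 0.15732849.
Ratio = √(1−f) = 0.84420949.

0.8442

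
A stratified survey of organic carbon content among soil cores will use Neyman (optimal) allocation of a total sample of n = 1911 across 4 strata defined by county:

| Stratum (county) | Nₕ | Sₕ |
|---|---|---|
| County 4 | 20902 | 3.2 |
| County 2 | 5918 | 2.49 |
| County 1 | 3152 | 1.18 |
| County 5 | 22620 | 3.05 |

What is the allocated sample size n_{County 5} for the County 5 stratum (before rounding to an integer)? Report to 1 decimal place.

854.3

Neyman allocation: nₕ = n·NₕSₕ / Σⱼ NⱼSⱼ.
Σ NⱼSⱼ = 20902·3.2 + 5918·2.49 + 3152·1.18 + 22620·3.05 = 154332.58.
n_{County 5} = 1911·22620·3.05 / 154332.58 = 854.3.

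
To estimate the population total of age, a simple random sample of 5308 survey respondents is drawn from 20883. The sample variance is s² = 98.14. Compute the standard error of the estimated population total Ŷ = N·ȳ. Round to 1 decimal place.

Var(Ŷ) = N²·Var(ȳ) = N²·(1 − n/N)·s²/n.
f = 5308/20883 = 0.25417804; Var(ȳ) = 0.74582196·98.14/5308 = 0.013789557.
Var(Ŷ) = 20883² · 0.013789557 = 6.0136215 × 10^6.
SE(Ŷ) = √(6.0136215 × 10^6) = 2452.3.

2452.3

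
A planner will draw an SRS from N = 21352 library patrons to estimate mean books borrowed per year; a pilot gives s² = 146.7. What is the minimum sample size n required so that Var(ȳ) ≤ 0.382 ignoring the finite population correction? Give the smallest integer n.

Without fpc, n₀ = s²/D = 146.7/0.382 = 384.0314.
Rounding up, n = 385.

385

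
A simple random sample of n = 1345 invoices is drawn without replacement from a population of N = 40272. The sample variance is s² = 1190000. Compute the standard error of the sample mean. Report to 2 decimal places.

Under SRS without replacement, Var(ȳ) = (1 − f)·s²/n with f = n/N = 1345/40272 = 0.03339789.
Var(ȳ) = (1 − 0.03339789)·1190000/1345 = 0.96660211·884.75836 = 855.2093.
SE(ȳ) = √(855.2093) = 29.24.

29.24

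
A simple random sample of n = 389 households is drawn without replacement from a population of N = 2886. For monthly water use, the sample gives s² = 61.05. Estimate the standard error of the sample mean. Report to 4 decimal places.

Under SRS without replacement, Var(ȳ) = (1 − f)·s²/n with f = n/N = 389/2886 = 0.13478863.
Var(ȳ) = (1 − 0.13478863)·61.05/389 = 0.86521137·0.15694087 = 0.13578703.
SE(ȳ) = √(0.13578703) = 0.3685.

0.3685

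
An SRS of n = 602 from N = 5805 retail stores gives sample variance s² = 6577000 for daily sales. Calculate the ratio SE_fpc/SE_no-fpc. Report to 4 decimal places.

f = n/N = 602/5805 = 0.10370370.
SE_no-fpc = √(s²/n) = 104.52392; SE_fpc = √((1−f)s²/n) = 98.955851.
Ratio = √(1−f) = 0.94672926.

0.9467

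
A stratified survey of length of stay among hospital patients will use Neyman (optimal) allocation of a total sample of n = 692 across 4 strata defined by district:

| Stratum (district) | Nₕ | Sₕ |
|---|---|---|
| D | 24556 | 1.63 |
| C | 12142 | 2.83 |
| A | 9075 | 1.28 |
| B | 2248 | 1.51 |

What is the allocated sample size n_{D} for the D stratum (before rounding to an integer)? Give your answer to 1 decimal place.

309.8

Neyman allocation: nₕ = n·NₕSₕ / Σⱼ NⱼSⱼ.
Σ NⱼSⱼ = 24556·1.63 + 12142·2.83 + 9075·1.28 + 2248·1.51 = 89398.62.
n_{D} = 692·24556·1.63 / 89398.62 = 309.8.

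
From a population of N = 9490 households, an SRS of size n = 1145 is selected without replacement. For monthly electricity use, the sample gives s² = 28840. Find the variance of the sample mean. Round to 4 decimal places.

Under SRS without replacement, Var(ȳ) = (1 − f)·s²/n with f = n/N = 1145/9490 = 0.12065332.
Var(ȳ) = (1 − 0.12065332)·28840/1145 = 0.87934668·25.187773 = 22.148785.

22.1488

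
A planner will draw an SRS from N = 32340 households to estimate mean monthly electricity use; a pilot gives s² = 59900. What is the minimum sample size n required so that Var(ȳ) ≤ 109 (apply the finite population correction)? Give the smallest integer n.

541

Without fpc, n₀ = s²/D = 59900/109 = 549.5413.
With fpc, (1 − n/N)·s²/n ≤ D requires n ≥ n₀/(1 + n₀/N) = 549.5413/(1 + 549.5413/32340) = 540.3592.
Rounding up, n = 541.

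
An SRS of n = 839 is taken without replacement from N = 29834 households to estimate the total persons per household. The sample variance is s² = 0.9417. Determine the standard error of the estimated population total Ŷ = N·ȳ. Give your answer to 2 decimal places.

Var(Ŷ) = N²·Var(ȳ) = N²·(1 − n/N)·s²/n.
f = 839/29834 = 0.02812228; Var(ȳ) = 0.97187772·0.9417/839 = 0.001090843.
Var(Ŷ) = 29834² · 0.001090843 = 970923.96.
SE(Ŷ) = √(970923.96) = 985.35.

985.35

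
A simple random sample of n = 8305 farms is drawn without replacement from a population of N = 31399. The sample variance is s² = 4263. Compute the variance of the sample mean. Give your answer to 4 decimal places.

0.3775

Under SRS without replacement, Var(ȳ) = (1 − f)·s²/n with f = n/N = 8305/31399 = 0.26449887.
Var(ȳ) = (1 − 0.26449887)·4263/8305 = 0.73550113·0.51330524 = 0.37753658.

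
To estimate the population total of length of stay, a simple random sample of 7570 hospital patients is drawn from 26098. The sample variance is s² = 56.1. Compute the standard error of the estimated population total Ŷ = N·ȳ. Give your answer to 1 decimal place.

1893.0

Var(Ŷ) = N²·Var(ȳ) = N²·(1 − n/N)·s²/n.
f = 7570/26098 = 0.29006054; Var(ȳ) = 0.70993946·56.1/7570 = 0.0052612422.
Var(Ŷ) = 26098² · 0.0052612422 = 3.5834615 × 10^6.
SE(Ŷ) = √(3.5834615 × 10^6) = 1893.0.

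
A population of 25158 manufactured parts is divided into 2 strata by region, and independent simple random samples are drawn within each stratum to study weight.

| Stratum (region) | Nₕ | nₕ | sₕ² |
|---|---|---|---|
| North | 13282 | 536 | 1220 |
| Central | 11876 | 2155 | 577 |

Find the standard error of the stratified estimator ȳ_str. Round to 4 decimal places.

0.8110

Var(ȳ_str) = Σₕ Wₕ²(1 − fₕ)sₕ²/nₕ with Wₕ = Nₕ/N, N = 25158.
North: Wₕ = 0.52794340; term = 0.52794340²·(1 − 0.04035537)·1220/536 = 0.6088078.
Central: Wₕ = 0.47205660; term = 0.47205660²·(1 − 0.18145840)·577/2155 = 0.048837952.
Sum = 0.65764575.
SE = √(0.65764575) = 0.8110.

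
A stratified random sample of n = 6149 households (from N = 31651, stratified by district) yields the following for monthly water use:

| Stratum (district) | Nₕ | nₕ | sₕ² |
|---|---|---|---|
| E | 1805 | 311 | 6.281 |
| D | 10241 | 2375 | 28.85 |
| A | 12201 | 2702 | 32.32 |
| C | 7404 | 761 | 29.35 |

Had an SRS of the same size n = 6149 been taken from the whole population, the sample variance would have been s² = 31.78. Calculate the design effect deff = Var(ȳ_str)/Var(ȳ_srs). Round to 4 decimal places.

Var(ȳ_str) = Σ Wₕ²(1−fₕ)sₕ²/nₕ with Wₕ = Nₕ/31651:
  E: (1805/31651)²·(1−311/1805)·6.281/311 = 5.4365243 × 10^-5
  D: (10241/31651)²·(1−2375/10241)·28.85/2375 = 9.7679548 × 10^-4
  A: (12201/31651)²·(1−2702/12201)·32.32/2702 = 0.0013838354
  C: (7404/31651)²·(1−761/7404)·29.35/761 = 0.0018935607
  → Var(ȳ_str) = 0.0043085568.
Var(ȳ_srs) = (1 − 6149/31651)·31.78/6149 = 0.0041642444.
deff = 0.0043085568 / 0.0041642444 = 1.0347.

1.0347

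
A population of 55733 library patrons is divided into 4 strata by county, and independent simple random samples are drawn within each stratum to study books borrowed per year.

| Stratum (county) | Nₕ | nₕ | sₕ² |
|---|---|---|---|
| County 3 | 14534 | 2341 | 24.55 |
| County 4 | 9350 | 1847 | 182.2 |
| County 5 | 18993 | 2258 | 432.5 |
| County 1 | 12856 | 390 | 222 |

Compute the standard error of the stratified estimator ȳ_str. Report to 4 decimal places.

0.2276

Var(ȳ_str) = Σₕ Wₕ²(1 − fₕ)sₕ²/nₕ with Wₕ = Nₕ/N, N = 55733.
County 3: Wₕ = 0.26077907; term = 0.26077907²·(1 − 0.16107059)·24.55/2341 = 5.9830271 × 10^-4.
County 4: Wₕ = 0.16776416; term = 0.16776416²·(1 − 0.19754011)·182.2/1847 = 0.0022279385.
County 5: Wₕ = 0.34078553; term = 0.34078553²·(1 − 0.11888591)·432.5/2258 = 0.019600025.
County 1: Wₕ = 0.23067124; term = 0.23067124²·(1 − 0.03033603)·222/390 = 0.029369497.
Sum = 0.051795763.
SE = √(0.051795763) = 0.2276.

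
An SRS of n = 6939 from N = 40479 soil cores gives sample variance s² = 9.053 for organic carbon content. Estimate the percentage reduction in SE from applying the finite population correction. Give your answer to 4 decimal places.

f = n/N = 6939/40479 = 0.17142222.
SE_no-fpc = √(s²/n) = 0.036120006; SE_fpc = √((1−f)s²/n) = 0.032878686.
Ratio = √(1−f) = 0.91026248. Reduction = 100·(1 − 0.91026248) = 8.9738%.

8.9738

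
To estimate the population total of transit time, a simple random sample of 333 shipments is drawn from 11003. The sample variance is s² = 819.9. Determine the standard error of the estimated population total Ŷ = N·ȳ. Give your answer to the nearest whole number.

Var(Ŷ) = N²·Var(ȳ) = N²·(1 − n/N)·s²/n.
f = 333/11003 = 0.03026447; Var(ȳ) = 0.96973553·819.9/333 = 2.3876461.
Var(Ŷ) = 11003² · 2.3876461 = 2.8906278 × 10^8.
SE(Ŷ) = √(2.8906278 × 10^8) = 17002.

17002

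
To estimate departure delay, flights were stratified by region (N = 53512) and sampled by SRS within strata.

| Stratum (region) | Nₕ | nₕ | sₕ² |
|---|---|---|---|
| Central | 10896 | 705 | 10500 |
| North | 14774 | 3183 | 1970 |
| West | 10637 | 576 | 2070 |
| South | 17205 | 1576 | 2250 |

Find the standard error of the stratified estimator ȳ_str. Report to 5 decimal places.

0.93964

Var(ȳ_str) = Σₕ Wₕ²(1 − fₕ)sₕ²/nₕ with Wₕ = Nₕ/N, N = 53512.
Central: Wₕ = 0.20361788; term = 0.20361788²·(1 − 0.06470264)·10500/705 = 0.57753953.
North: Wₕ = 0.27608761; term = 0.27608761²·(1 − 0.21544605)·1970/3183 = 0.037012313.
West: Wₕ = 0.19877784; term = 0.19877784²·(1 − 0.05415061)·2070/576 = 0.13430921.
South: Wₕ = 0.32151667; term = 0.32151667²·(1 − 0.09160128)·2250/1576 = 0.13406327.
Sum = 0.88292432.
SE = √(0.88292432) = 0.93964.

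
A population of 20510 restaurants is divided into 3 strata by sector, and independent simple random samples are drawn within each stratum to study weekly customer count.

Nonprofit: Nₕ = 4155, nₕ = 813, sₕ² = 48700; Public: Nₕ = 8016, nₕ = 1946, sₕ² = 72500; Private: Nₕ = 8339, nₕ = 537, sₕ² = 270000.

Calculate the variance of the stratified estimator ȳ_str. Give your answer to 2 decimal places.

84.05

Var(ȳ_str) = Σₕ Wₕ²(1 − fₕ)sₕ²/nₕ with Wₕ = Nₕ/N, N = 20510.
Nonprofit: Wₕ = 0.20258411; term = 0.20258411²·(1 − 0.19566787)·48700/813 = 1.9773546.
Public: Wₕ = 0.39083374; term = 0.39083374²·(1 − 0.24276447)·72500/1946 = 4.3093349.
Private: Wₕ = 0.40658216; term = 0.40658216²·(1 − 0.06439621)·270000/537 = 77.763908.
Sum = 84.050598.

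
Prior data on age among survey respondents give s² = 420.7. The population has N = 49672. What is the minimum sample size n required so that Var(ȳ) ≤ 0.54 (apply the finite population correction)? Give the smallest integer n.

Without fpc, n₀ = s²/D = 420.7/0.54 = 779.0741.
With fpc, (1 − n/N)·s²/n ≤ D requires n ≥ n₀/(1 + n₀/N) = 779.0741/(1 + 779.0741/49672) = 767.0435.
Rounding up, n = 768.

768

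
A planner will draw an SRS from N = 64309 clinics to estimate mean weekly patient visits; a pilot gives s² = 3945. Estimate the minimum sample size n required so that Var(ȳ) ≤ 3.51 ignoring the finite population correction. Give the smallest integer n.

Without fpc, n₀ = s²/D = 3945/3.51 = 1123.9316.
Rounding up, n = 1124.

1124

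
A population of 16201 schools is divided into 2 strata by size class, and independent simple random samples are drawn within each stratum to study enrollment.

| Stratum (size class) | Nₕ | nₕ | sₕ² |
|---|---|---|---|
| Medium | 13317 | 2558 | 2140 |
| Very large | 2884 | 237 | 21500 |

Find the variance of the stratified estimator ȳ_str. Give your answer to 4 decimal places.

Var(ȳ_str) = Σₕ Wₕ²(1 − fₕ)sₕ²/nₕ with Wₕ = Nₕ/N, N = 16201.
Medium: Wₕ = 0.82198630; term = 0.82198630²·(1 − 0.19208530)·2140/2558 = 0.45667569.
Very large: Wₕ = 0.17801370; term = 0.17801370²·(1 − 0.08217753)·21500/237 = 2.6384913.
Sum = 3.095167.

3.0952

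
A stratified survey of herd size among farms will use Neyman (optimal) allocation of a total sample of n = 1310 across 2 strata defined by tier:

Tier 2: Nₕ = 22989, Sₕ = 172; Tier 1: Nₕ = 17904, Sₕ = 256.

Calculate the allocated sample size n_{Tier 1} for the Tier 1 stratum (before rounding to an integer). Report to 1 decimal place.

Neyman allocation: nₕ = n·NₕSₕ / Σⱼ NⱼSⱼ.
Σ NⱼSⱼ = 22989·172 + 17904·256 = 8.537532 × 10^6.
n_{Tier 1} = 1310·17904·256 / (8.537532 × 10^6) = 703.3.

703.3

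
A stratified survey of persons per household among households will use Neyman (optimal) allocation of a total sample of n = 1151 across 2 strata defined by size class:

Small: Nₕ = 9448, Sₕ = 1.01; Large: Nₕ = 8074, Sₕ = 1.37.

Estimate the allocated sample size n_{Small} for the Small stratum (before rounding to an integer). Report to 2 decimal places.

533.07

Neyman allocation: nₕ = n·NₕSₕ / Σⱼ NⱼSⱼ.
Σ NⱼSⱼ = 9448·1.01 + 8074·1.37 = 20603.86.
n_{Small} = 1151·9448·1.01 / 20603.86 = 533.07.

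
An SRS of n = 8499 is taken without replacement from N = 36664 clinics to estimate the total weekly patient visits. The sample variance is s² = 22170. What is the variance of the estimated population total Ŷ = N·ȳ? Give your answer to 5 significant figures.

Var(Ŷ) = N²·Var(ȳ) = N²·(1 − n/N)·s²/n.
f = 8499/36664 = 0.23180777; Var(ȳ) = 0.76819223·22170/8499 = 2.0038618.
Var(Ŷ) = 36664² · 2.0038618 = 2.693689 × 10^9.

2.6937 × 10^9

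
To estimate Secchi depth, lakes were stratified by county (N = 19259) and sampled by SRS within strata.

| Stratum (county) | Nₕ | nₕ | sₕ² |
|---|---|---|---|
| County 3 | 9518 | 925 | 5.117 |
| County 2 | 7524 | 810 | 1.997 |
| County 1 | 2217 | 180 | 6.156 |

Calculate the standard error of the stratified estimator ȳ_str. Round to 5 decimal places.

Var(ȳ_str) = Σₕ Wₕ²(1 − fₕ)sₕ²/nₕ with Wₕ = Nₕ/N, N = 19259.
County 3: Wₕ = 0.49421050; term = 0.49421050²·(1 − 0.09718428)·5.117/925 = 0.0012198228.
County 2: Wₕ = 0.39067449; term = 0.39067449²·(1 − 0.10765550)·1.997/810 = 3.3578068 × 10^-4.
County 1: Wₕ = 0.11511501; term = 0.11511501²·(1 − 0.08119080)·6.156/180 = 4.1640445 × 10^-4.
Sum = 0.0019720079.
SE = √(0.0019720079) = 0.04441.

0.04441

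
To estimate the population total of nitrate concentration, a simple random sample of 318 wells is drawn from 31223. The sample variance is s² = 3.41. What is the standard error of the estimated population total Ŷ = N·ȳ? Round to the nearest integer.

3217

Var(Ŷ) = N²·Var(ȳ) = N²·(1 − n/N)·s²/n.
f = 318/31223 = 0.01018480; Var(ȳ) = 0.98981520·3.41/318 = 0.010614056.
Var(Ŷ) = 31223² · 0.010614056 = 1.0347386 × 10^7.
SE(Ŷ) = √(1.0347386 × 10^7) = 3217.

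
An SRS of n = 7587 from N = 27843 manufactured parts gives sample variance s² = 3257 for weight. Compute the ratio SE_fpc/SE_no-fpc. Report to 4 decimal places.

0.8529

f = n/N = 7587/27843 = 0.27249219.
SE_no-fpc = √(s²/n) = 0.65519992; SE_fpc = √((1−f)s²/n) = 0.55884667.
Ratio = √(1−f) = 0.85294068.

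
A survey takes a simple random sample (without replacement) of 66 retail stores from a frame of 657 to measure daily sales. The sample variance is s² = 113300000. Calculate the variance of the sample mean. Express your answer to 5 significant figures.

1.5442 × 10^6

Under SRS without replacement, Var(ȳ) = (1 − f)·s²/n with f = n/N = 66/657 = 0.10045662.
Var(ȳ) = (1 − 0.10045662)·113300000/66 = 0.89954338·1.7166667 × 10^6 = 1.5442161 × 10^6.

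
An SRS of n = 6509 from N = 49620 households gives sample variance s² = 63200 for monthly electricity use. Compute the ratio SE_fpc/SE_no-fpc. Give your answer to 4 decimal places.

0.9321

f = n/N = 6509/49620 = 0.13117694.
SE_no-fpc = √(s²/n) = 3.1160284; SE_fpc = √((1−f)s²/n) = 2.9044712.
Ratio = √(1−f) = 0.93210678.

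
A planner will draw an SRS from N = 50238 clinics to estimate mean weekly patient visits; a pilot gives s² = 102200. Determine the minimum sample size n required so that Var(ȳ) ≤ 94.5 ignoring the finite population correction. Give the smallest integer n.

Without fpc, n₀ = s²/D = 102200/94.5 = 1081.4815.
Rounding up, n = 1082.

1082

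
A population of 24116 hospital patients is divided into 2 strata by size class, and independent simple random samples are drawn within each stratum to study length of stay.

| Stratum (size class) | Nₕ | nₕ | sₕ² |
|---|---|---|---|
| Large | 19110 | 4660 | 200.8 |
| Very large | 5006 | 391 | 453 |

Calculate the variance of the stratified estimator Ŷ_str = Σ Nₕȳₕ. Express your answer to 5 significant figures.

Var(Ŷ_str) = Σₕ Nₕ²(1 − fₕ)sₕ²/nₕ.
Large: 19110²·(1 − 4660/19110)·200.8/4660 = 1.1898887 × 10^7.
Very large: 5006²·(1 − 391/5006)·453/391 = 2.6766032 × 10^7.
Sum = 3.8664919 × 10^7.

3.8665 × 10^7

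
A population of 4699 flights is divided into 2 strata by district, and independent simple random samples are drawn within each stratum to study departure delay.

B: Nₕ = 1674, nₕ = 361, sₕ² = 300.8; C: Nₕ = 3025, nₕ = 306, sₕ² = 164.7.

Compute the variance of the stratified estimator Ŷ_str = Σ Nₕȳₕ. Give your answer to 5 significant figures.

6.2584 × 10^6

Var(Ŷ_str) = Σₕ Nₕ²(1 − fₕ)sₕ²/nₕ.
B: 1674²·(1 − 361/1674)·300.8/361 = 1.831432 × 10^6.
C: 3025²·(1 − 306/3025)·164.7/306 = 4.4269718 × 10^6.
Sum = 6.2584038 × 10^6.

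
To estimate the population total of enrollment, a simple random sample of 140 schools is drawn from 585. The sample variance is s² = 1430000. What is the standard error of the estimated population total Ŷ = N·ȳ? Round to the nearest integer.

51566

Var(Ŷ) = N²·Var(ȳ) = N²·(1 − n/N)·s²/n.
f = 140/585 = 0.23931624; Var(ȳ) = 0.76068376·1430000/140 = 7769.8413.
Var(Ŷ) = 585² · 7769.8413 = 2.6590339 × 10^9.
SE(Ŷ) = √(2.6590339 × 10^9) = 51566.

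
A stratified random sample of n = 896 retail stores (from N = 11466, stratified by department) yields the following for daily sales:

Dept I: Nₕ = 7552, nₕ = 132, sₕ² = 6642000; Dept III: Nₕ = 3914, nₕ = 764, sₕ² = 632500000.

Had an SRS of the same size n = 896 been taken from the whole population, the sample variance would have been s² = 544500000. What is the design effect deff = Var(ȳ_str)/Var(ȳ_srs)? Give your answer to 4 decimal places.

Var(ȳ_str) = Σ Wₕ²(1−fₕ)sₕ²/nₕ with Wₕ = Nₕ/11466:
  Dept I: (7552/11466)²·(1−132/7552)·6642000/132 = 21447.02
  Dept III: (3914/11466)²·(1−764/3914)·632500000/764 = 77638.059
  → Var(ȳ_str) = 99085.079.
Var(ȳ_srs) = (1 − 896/11466)·544500000/896 = 560212.67.
deff = 99085.079 / 560212.67 = 0.1769.

0.1769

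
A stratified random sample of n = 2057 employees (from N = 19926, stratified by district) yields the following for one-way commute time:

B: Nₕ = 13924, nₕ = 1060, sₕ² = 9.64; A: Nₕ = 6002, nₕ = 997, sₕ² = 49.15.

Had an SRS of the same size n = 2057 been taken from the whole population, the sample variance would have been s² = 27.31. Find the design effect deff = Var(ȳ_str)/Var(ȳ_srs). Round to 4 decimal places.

0.6579

Var(ȳ_str) = Σ Wₕ²(1−fₕ)sₕ²/nₕ with Wₕ = Nₕ/19926:
  B: (13924/19926)²·(1−1060/13924)·9.64/1060 = 0.0041027113
  A: (6002/19926)²·(1−997/6002)·49.15/997 = 0.0037298227
  → Var(ȳ_str) = 0.007832534.
Var(ȳ_srs) = (1 − 2057/19926)·27.31/2057 = 0.011906045.
deff = 0.007832534 / 0.011906045 = 0.6579.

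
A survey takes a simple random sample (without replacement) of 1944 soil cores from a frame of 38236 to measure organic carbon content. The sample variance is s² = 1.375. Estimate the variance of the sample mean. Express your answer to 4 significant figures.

Under SRS without replacement, Var(ȳ) = (1 − f)·s²/n with f = n/N = 1944/38236 = 0.05084214.
Var(ȳ) = (1 − 0.05084214)·1.375/1944 = 0.94915786·7.0730453 × 10^-4 = 6.7134365 × 10^-4.

6.713 × 10^-4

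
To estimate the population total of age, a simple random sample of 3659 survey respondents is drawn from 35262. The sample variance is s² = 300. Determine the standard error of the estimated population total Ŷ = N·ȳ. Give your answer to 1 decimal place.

9558.7

Var(Ŷ) = N²·Var(ȳ) = N²·(1 − n/N)·s²/n.
f = 3659/35262 = 0.10376609; Var(ȳ) = 0.89623391·300/3659 = 0.073481873.
Var(Ŷ) = 35262² · 0.073481873 = 9.1367996 × 10^7.
SE(Ŷ) = √(9.1367996 × 10^7) = 9558.7.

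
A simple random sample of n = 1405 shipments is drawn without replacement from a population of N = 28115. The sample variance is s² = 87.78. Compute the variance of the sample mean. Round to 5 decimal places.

0.05935

Under SRS without replacement, Var(ȳ) = (1 − f)·s²/n with f = n/N = 1405/28115 = 0.04997332.
Var(ȳ) = (1 − 0.04997332)·87.78/1405 = 0.95002668·0.062476868 = 0.059354692.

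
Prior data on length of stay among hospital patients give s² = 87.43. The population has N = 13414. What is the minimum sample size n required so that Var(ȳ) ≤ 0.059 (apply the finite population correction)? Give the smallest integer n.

1335

Without fpc, n₀ = s²/D = 87.43/0.059 = 1481.8644.
With fpc, (1 − n/N)·s²/n ≤ D requires n ≥ n₀/(1 + n₀/N) = 1481.8644/(1 + 1481.8644/13414) = 1334.4462.
Rounding up, n = 1335.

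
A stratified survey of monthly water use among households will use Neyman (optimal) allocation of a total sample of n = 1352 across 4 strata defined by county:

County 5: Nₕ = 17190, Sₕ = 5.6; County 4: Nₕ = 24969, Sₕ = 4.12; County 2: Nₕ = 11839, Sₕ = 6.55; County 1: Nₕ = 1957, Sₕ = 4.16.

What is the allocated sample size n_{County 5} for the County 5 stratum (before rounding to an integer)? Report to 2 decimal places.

Neyman allocation: nₕ = n·NₕSₕ / Σⱼ NⱼSⱼ.
Σ NⱼSⱼ = 17190·5.6 + 24969·4.12 + 11839·6.55 + 1957·4.16 = 284822.85.
n_{County 5} = 1352·17190·5.6 / 284822.85 = 456.95.

456.95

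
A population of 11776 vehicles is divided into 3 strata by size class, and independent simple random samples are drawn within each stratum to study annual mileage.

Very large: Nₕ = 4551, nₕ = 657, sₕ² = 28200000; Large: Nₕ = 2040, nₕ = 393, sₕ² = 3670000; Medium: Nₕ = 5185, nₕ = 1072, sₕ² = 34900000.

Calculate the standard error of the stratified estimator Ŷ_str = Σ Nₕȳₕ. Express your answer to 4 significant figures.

Var(Ŷ_str) = Σₕ Nₕ²(1 − fₕ)sₕ²/nₕ.
Very large: 4551²·(1 − 657/4551)·28200000/657 = 7.6065289 × 10^11.
Large: 2040²·(1 − 393/2040)·3670000/393 = 3.1375979 × 10^10.
Medium: 5185²·(1 − 1072/5185)·34900000/1072 = 6.9428553 × 10^11.
Sum = 1.4863144 × 10^12.
SE = √(1.4863144 × 10^12) = 1.219 × 10^6.

1.219 × 10^6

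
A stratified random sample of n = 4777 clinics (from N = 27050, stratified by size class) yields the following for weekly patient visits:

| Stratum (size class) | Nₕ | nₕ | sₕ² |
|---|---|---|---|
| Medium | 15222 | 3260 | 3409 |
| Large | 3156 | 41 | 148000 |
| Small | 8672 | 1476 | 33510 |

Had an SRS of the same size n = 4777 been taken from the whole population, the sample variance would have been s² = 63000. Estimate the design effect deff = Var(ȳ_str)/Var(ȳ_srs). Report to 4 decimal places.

Var(ȳ_str) = Σ Wₕ²(1−fₕ)sₕ²/nₕ with Wₕ = Nₕ/27050:
  Medium: (15222/27050)²·(1−3260/15222)·3409/3260 = 0.26022582
  Large: (3156/27050)²·(1−41/3156)·148000/41 = 48.499623
  Small: (8672/27050)²·(1−1476/8672)·33510/1476 = 1.9362613
  → Var(ȳ_str) = 50.69611.
Var(ȳ_srs) = (1 − 4777/27050)·63000/4777 = 10.859173.
deff = 50.69611 / 10.859173 = 4.6685.

4.6685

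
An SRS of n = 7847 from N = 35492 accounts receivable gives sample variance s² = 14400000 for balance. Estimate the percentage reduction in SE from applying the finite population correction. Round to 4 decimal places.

11.7442

f = n/N = 7847/35492 = 0.22109208.
SE_no-fpc = √(s²/n) = 42.838023; SE_fpc = √((1−f)s²/n) = 37.807023.
Ratio = √(1−f) = 0.88255760. Reduction = 100·(1 − 0.88255760) = 11.7442%.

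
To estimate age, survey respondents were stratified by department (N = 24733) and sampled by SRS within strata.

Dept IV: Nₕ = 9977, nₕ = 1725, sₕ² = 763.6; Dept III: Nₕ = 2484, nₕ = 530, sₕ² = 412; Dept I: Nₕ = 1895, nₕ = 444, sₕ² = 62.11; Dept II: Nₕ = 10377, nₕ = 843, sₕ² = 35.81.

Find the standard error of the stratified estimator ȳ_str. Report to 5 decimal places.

Var(ȳ_str) = Σₕ Wₕ²(1 − fₕ)sₕ²/nₕ with Wₕ = Nₕ/N, N = 24733.
Dept IV: Wₕ = 0.40338819; term = 0.40338819²·(1 − 0.17289766)·763.6/1725 = 0.059577519.
Dept III: Wₕ = 0.10043262; term = 0.10043262²·(1 − 0.21336554)·412/530 = 0.0061679934.
Dept I: Wₕ = 0.07661828; term = 0.07661828²·(1 − 0.23430079)·62.11/444 = 6.2878416 × 10^-4.
Dept II: Wₕ = 0.41956091; term = 0.41956091²·(1 − 0.08123735)·35.81/843 = 0.0068702116.
Sum = 0.073244508.
SE = √(0.073244508) = 0.27064.

0.27064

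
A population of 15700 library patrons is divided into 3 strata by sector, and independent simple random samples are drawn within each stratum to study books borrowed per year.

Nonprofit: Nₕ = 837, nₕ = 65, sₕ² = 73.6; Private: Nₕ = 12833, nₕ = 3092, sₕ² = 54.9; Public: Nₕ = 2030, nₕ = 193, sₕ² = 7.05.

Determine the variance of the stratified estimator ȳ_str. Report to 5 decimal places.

0.01253

Var(ȳ_str) = Σₕ Wₕ²(1 − fₕ)sₕ²/nₕ with Wₕ = Nₕ/N, N = 15700.
Nonprofit: Wₕ = 0.05331210; term = 0.05331210²·(1 − 0.07765830)·73.6/65 = 0.0029683008.
Private: Wₕ = 0.81738854; term = 0.81738854²·(1 − 0.24094132)·54.9/3092 = 0.009004618.
Public: Wₕ = 0.12929936; term = 0.12929936²·(1 − 0.09507389)·7.05/193 = 5.5263412 × 10^-4.
Sum = 0.012525553.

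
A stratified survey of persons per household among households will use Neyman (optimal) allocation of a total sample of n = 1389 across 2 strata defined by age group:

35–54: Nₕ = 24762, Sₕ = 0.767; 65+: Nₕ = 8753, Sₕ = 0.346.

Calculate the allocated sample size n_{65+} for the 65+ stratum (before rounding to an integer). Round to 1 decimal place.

191.0

Neyman allocation: nₕ = n·NₕSₕ / Σⱼ NⱼSⱼ.
Σ NⱼSⱼ = 24762·0.767 + 8753·0.346 = 22020.992.
n_{65+} = 1389·8753·0.346 / 22020.992 = 191.0.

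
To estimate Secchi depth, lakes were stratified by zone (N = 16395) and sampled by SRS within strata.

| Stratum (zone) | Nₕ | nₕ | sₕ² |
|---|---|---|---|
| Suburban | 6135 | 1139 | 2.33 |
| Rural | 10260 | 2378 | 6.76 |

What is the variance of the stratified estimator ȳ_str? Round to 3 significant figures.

0.00109

Var(ȳ_str) = Σₕ Wₕ²(1 − fₕ)sₕ²/nₕ with Wₕ = Nₕ/N, N = 16395.
Suburban: Wₕ = 0.37419945; term = 0.37419945²·(1 − 0.18565607)·2.33/1139 = 2.3326327 × 10^-4.
Rural: Wₕ = 0.62580055; term = 0.62580055²·(1 − 0.23177388)·6.76/2378 = 8.5525534 × 10^-4.
Sum = 0.0010885186.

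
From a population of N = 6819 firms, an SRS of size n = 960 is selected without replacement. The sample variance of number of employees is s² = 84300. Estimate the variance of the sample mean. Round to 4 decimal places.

75.4500

Under SRS without replacement, Var(ȳ) = (1 − f)·s²/n with f = n/N = 960/6819 = 0.14078311.
Var(ȳ) = (1 − 0.14078311)·84300/960 = 0.85921689·87.8125 = 75.449984.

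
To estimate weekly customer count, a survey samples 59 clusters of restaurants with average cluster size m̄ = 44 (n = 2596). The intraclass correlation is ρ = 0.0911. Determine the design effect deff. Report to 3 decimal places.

4.917

deff = 1 + (44 − 1)·0.0911 = 1 + 3.9173 = 4.9173.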